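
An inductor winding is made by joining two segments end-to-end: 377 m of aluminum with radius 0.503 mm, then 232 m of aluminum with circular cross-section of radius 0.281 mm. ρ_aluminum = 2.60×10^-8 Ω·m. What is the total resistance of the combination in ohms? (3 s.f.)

Segment 1: A = πr² = π(5.0300e-04 m)² = 7.949e-07 m²
R₁ = ρL/A = (2.60×10^-8)(377)/(7.949e-07) = 12.33 Ω
Segment 2: A = πr² = π(2.8100e-04 m)² = 2.481e-07 m²
R₂ = (2.60×10^-8)(232)/(2.481e-07) = 24.32 Ω
R = R₁ + R₂ = 36.6 Ω

36.6 Ω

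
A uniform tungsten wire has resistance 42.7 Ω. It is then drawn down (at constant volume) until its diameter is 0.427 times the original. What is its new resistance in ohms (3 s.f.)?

Volume constant ⇒ L' = L/r² with r = 0.427. R' = ρL'/A' = ρ(L/r²)/(πr²d₀²/4) = R/r⁴.
R' = 30.08 × 42.7 = 1280 Ω

1280 Ω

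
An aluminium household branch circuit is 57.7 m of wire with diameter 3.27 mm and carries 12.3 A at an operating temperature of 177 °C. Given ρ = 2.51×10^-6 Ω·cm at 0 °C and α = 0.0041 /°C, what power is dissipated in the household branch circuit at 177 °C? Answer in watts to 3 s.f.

ρ = 2.51×10^-6 Ω·cm = 2.51×10^-8 Ω·m
A = π(d/2)² = π(1.6350e-03 m)² = 8.398e-06 m²
R₍0₎ = ρL/A = (2.51×10^-8)(57.7)/(8.398e-06) = 0.1725 Ω
R₍177₎ = R₍0₎(1 + αΔT) = 0.1725 × (1 + 0.0041×177) = 0.2976 Ω
P = I²R = (12.3)² × 0.2976 = 45.0 W

45.0 W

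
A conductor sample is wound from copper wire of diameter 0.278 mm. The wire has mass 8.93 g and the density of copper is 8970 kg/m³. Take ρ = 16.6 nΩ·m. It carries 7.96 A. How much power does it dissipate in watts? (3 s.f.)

284 W

ρ = 16.6 nΩ·m = 1.66×10^-8 Ω·m
A = π(d/2)² = π(1.3900e-04 m)² = 6.0699e-08 m²
L = m/(density·A) = 0.00893/(8970×6.0699e-08) = 16.4 m
R = ρL/A = (1.66×10^-8)(16.4)/(6.0699e-08) = 4.485 Ω
P = I²R = (7.96)² × 4.485 = 284 W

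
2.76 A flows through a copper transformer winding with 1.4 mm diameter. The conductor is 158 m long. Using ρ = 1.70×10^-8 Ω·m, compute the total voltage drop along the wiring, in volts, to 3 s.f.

A = π(d/2)² = π(7.0000e-04 m)² = 1.539e-06 m²
R = ρL/A = (1.70×10^-8)(158)/(1.539e-06) = 1.745 Ω
V = IR = 2.76 × 1.745 = 4.82 V

4.82 V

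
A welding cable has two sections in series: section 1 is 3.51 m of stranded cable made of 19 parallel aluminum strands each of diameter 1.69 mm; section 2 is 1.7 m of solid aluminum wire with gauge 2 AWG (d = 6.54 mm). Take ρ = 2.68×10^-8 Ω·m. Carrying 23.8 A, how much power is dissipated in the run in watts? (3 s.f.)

Section 1: A_strand = π(8.4500e-04)² = 2.243e-06 m²; R₁ = ρL/(N·A_s) = (2.68×10^-8)(3.51)/(19×2.243e-06) = 0.002207 Ω
Section 2: A = π(6.54/2 mm)² = π(3.2700e-03 m)² = 3.359e-05 m²
R₂ = (2.68×10^-8)(1.7)/(3.359e-05) = 0.001356 Ω
R = R₁ + R₂ = 0.003563 Ω
P = I²R = (23.8)² × 0.003563 = 2.02 W

2.02 W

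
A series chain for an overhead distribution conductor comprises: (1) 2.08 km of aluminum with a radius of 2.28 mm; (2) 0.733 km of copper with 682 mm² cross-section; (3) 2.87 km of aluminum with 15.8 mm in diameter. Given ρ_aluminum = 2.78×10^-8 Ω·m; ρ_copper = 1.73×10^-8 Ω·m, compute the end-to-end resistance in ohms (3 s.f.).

Seg 1: A = πr² = π(2.2800e-03 m)² = 1.633e-05 m²
R_1 = (2.78×10^-8)(2080)/(1.633e-05) = 3.541 Ω
Seg 2: A = 682 mm² = 6.820e-04 m²
R_2 = (1.73×10^-8)(733)/(6.820e-04) = 0.01859 Ω
Seg 3: A = π(d/2)² = π(7.9000e-03 m)² = 1.961e-04 m²
R_3 = (2.78×10^-8)(2870)/(1.961e-04) = 0.4069 Ω
R_total = R_1 + R_2 + R_3 = 3.97 Ω

3.97 Ω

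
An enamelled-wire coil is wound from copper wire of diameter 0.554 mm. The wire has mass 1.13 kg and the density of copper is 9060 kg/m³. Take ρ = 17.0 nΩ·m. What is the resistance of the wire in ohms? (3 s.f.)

36.5 Ω

ρ = 17.0 nΩ·m = 1.70×10^-8 Ω·m
A = π(d/2)² = π(2.7700e-04 m)² = 2.4105e-07 m²
L = m/(density·A) = 1.13/(9060×2.4105e-07) = 517.4 m
R = ρL/A = (1.70×10^-8)(517.4)/(2.4105e-07) = 36.5 Ω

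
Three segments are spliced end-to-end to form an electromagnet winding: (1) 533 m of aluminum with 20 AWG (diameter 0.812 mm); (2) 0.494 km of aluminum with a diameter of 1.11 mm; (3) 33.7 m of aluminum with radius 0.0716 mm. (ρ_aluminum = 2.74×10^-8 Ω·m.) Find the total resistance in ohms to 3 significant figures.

99.5 Ω

Seg 1: A = π(0.812/2 mm)² = π(4.0600e-04 m)² = 5.178e-07 m²
R_1 = (2.74×10^-8)(533)/(5.178e-07) = 28.2 Ω
Seg 2: A = π(d/2)² = π(5.5500e-04 m)² = 9.677e-07 m²
R_2 = (2.74×10^-8)(494)/(9.677e-07) = 13.99 Ω
Seg 3: A = πr² = π(7.1600e-05 m)² = 1.611e-08 m²
R_3 = (2.74×10^-8)(33.7)/(1.611e-08) = 57.33 Ω
R_total = R_1 + R_2 + R_3 = 99.5 Ω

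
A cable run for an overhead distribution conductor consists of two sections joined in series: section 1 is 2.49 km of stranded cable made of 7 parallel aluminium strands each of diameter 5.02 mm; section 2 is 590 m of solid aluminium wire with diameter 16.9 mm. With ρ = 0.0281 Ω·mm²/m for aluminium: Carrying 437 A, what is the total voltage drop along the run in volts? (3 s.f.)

253 V

ρ = 0.0281 Ω·mm²/m = 2.81×10^-8 Ω·m
Section 1: A_strand = π(2.5100e-03)² = 1.979e-05 m²; R₁ = ρL/(N·A_s) = (2.81×10^-8)(2490)/(7×1.979e-05) = 0.505 Ω
Section 2: A = π(d/2)² = π(8.4500e-03 m)² = 2.243e-04 m²
R₂ = (2.81×10^-8)(590)/(2.243e-04) = 0.07391 Ω
R = R₁ + R₂ = 0.5789 Ω
V = IR = 437 × 0.5789 = 253 V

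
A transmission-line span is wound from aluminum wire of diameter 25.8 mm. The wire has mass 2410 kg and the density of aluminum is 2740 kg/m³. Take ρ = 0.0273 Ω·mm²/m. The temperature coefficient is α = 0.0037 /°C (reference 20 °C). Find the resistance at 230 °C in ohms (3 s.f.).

0.156 Ω

ρ = 0.0273 Ω·mm²/m = 2.73×10^-8 Ω·m
A = π(d/2)² = π(1.2900e-02 m)² = 5.2279e-04 m²
L = m/(density·A) = 2410/(2740×5.2279e-04) = 1682 m
R = ρL/A = (2.73×10^-8)(1682)/(5.2279e-04) = 0.08786 Ω
R(230 °C) = 0.08786 × (1 + 0.0037×210) = 0.156 Ω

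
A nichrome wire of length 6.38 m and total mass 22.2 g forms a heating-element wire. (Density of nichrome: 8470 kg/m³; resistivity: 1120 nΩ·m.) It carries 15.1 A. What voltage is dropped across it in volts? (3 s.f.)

263 V

ρ = 1120 nΩ·m = 1.12×10^-6 Ω·m
A = m/(density·L) = 0.0222/(8470×6.38) = 4.1082e-07 m²
R = ρL/A = (1.12×10^-6)(6.38)/(4.1082e-07) = 17.39 Ω
V = IR = 15.1 × 17.39 = 263 V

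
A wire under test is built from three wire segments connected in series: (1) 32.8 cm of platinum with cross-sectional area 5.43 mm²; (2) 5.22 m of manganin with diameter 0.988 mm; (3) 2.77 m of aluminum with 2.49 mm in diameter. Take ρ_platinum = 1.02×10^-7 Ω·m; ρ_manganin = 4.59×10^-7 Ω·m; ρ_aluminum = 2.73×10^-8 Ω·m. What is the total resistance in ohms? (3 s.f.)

3.15 Ω

Seg 1: A = 5.43 mm² = 5.430e-06 m²
R_1 = (1.02×10^-7)(0.328)/(5.430e-06) = 0.006161 Ω
Seg 2: A = π(d/2)² = π(4.9400e-04 m)² = 7.667e-07 m²
R_2 = (4.59×10^-7)(5.22)/(7.667e-07) = 3.125 Ω
Seg 3: A = π(d/2)² = π(1.2450e-03 m)² = 4.870e-06 m²
R_3 = (2.73×10^-8)(2.77)/(4.870e-06) = 0.01553 Ω
R_total = R_1 + R_2 + R_3 = 3.15 Ω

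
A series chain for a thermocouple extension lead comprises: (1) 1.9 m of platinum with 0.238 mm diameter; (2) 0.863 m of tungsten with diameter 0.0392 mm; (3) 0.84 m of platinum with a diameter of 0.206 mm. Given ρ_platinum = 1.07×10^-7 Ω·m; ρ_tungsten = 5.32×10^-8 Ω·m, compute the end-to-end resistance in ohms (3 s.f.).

Seg 1: A = π(d/2)² = π(1.1900e-04 m)² = 4.449e-08 m²
R_1 = (1.07×10^-7)(1.9)/(4.449e-08) = 4.57 Ω
Seg 2: A = π(d/2)² = π(1.9600e-05 m)² = 1.207e-09 m²
R_2 = (5.32×10^-8)(0.863)/(1.207e-09) = 38.04 Ω
Seg 3: A = π(d/2)² = π(1.0300e-04 m)² = 3.333e-08 m²
R_3 = (1.07×10^-7)(0.84)/(3.333e-08) = 2.697 Ω
R_total = R_1 + R_2 + R_3 = 45.3 Ω

45.3 Ω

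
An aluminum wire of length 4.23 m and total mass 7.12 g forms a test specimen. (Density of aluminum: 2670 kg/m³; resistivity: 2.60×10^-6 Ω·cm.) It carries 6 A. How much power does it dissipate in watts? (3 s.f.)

ρ = 2.60×10^-6 Ω·cm = 2.60×10^-8 Ω·m
A = m/(density·L) = 0.00712/(2670×4.23) = 6.3042e-07 m²
R = ρL/A = (2.60×10^-8)(4.23)/(6.3042e-07) = 0.1745 Ω
P = I²R = (6)² × 0.1745 = 6.28 W

6.28 W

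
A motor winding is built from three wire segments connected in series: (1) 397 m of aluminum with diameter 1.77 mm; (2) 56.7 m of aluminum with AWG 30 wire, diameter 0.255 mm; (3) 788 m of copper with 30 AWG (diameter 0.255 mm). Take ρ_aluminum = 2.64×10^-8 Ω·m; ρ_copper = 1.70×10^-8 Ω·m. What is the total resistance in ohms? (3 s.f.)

Seg 1: A = π(d/2)² = π(8.8500e-04 m)² = 2.461e-06 m²
R_1 = (2.64×10^-8)(397)/(2.461e-06) = 4.259 Ω
Seg 2: A = π(0.255/2 mm)² = π(1.2750e-04 m)² = 5.107e-08 m²
R_2 = (2.64×10^-8)(56.7)/(5.107e-08) = 29.31 Ω
Seg 3: A = π(0.255/2 mm)² = π(1.2750e-04 m)² = 5.107e-08 m²
R_3 = (1.70×10^-8)(788)/(5.107e-08) = 262.3 Ω
R_total = R_1 + R_2 + R_3 = 296 Ω

296 Ω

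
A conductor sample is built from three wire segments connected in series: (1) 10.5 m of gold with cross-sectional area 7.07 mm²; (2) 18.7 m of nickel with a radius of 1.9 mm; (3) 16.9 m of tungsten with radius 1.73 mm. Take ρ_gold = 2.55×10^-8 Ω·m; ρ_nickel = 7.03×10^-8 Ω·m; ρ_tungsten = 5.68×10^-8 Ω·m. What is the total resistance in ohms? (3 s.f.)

Seg 1: A = 7.07 mm² = 7.070e-06 m²
R_1 = (2.55×10^-8)(10.5)/(7.070e-06) = 0.03787 Ω
Seg 2: A = πr² = π(1.9000e-03 m)² = 1.134e-05 m²
R_2 = (7.03×10^-8)(18.7)/(1.134e-05) = 0.1159 Ω
Seg 3: A = πr² = π(1.7300e-03 m)² = 9.402e-06 m²
R_3 = (5.68×10^-8)(16.9)/(9.402e-06) = 0.1021 Ω
R_total = R_1 + R_2 + R_3 = 0.256 Ω

0.256 Ω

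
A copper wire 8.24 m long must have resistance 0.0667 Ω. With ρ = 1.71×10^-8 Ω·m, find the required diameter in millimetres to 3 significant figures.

1.64 mm

A = ρL/R = (1.71×10^-8)(8.24)/(0.0667) = 2.113e-06 m²
d = 2√(A/π) = 1.640e-03 m = 1.64 mm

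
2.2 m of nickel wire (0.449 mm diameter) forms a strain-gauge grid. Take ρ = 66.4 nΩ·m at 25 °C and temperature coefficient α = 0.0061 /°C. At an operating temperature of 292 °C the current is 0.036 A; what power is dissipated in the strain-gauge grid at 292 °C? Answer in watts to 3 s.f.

ρ = 66.4 nΩ·m = 6.64×10^-8 Ω·m
A = π(d/2)² = π(2.2450e-04 m)² = 1.583e-07 m²
R₍25₎ = ρL/A = (6.64×10^-8)(2.2)/(1.583e-07) = 0.9226 Ω
R₍292₎ = R₍25₎(1 + αΔT) = 0.9226 × (1 + 0.0061×267) = 2.425 Ω
P = I²R = (0.036)² × 2.425 = 0.00314 W

0.00314 W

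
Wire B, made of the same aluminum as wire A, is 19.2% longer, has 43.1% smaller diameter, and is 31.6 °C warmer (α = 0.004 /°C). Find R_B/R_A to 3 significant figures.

R ∝ ρL/d² with ρ ∝ (1+αΔT), so R_B/R_A = (1 + 19.2/100) × (1 − 43.1/100)⁻² × (1 + 0.004×31.6)
= 1.192 × 3.089 × 1.126 = 4.15

4.15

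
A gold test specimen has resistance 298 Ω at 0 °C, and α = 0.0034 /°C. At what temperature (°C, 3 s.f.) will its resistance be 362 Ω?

R = R₀(1 + α(T − T₀)) ⇒ T = T₀ + (R/R₀ − 1)/α
T = 0 + (362/298 − 1)/0.0034 = 0 + (0.2148)/0.0034 = 63.2 °C

63.2 °C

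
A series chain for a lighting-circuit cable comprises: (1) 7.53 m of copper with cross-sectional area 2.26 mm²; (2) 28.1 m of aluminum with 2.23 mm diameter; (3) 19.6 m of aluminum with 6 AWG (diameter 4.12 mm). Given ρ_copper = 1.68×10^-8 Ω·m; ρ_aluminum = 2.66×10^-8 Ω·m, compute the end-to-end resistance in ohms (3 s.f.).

0.286 Ω

Seg 1: A = 2.26 mm² = 2.260e-06 m²
R_1 = (1.68×10^-8)(7.53)/(2.260e-06) = 0.05598 Ω
Seg 2: A = π(d/2)² = π(1.1150e-03 m)² = 3.906e-06 m²
R_2 = (2.66×10^-8)(28.1)/(3.906e-06) = 0.1914 Ω
Seg 3: A = π(4.12/2 mm)² = π(2.0600e-03 m)² = 1.333e-05 m²
R_3 = (2.66×10^-8)(19.6)/(1.333e-05) = 0.03911 Ω
R_total = R_1 + R_2 + R_3 = 0.286 Ω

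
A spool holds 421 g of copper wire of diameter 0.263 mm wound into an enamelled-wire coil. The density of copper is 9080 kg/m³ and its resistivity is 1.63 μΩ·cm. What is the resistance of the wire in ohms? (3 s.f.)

ρ = 1.63 μΩ·cm = 1.63×10^-8 Ω·m
A = π(d/2)² = π(1.3150e-04 m)² = 5.4325e-08 m²
L = m/(density·A) = 0.421/(9080×5.4325e-08) = 853.5 m
R = ρL/A = (1.63×10^-8)(853.5)/(5.4325e-08) = 256 Ω

256 Ω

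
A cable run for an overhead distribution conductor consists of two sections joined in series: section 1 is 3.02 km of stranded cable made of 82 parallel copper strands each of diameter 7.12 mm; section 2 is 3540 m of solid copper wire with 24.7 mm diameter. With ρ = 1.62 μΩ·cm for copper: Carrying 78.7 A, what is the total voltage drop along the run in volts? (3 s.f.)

10.6 V

ρ = 1.62 μΩ·cm = 1.62×10^-8 Ω·m
Section 1: A_strand = π(3.5600e-03)² = 3.982e-05 m²; R₁ = ρL/(N·A_s) = (1.62×10^-8)(3020)/(82×3.982e-05) = 0.01499 Ω
Section 2: A = π(d/2)² = π(1.2350e-02 m)² = 4.792e-04 m²
R₂ = (1.62×10^-8)(3540)/(4.792e-04) = 0.1197 Ω
R = R₁ + R₂ = 0.1347 Ω
V = IR = 78.7 × 0.1347 = 10.6 V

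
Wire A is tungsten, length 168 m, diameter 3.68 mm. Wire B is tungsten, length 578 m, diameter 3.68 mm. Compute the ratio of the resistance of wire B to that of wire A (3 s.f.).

3.44

R ∝ ρL/d², so R_B/R_A = (L_B/L_A)
= (578/168) = 3.44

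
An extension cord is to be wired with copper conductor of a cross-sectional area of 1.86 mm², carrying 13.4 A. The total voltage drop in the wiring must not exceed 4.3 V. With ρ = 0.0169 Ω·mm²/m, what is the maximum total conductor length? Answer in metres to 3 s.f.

ρ = 0.0169 Ω·mm²/m = 1.69×10^-8 Ω·m
A = 1.86 mm² = 1.860e-06 m²
L_max = V_max·A/(1·ρI) = (4.3)(1.860e-06)/(1.69×10^-8×13.4) = 35.3 m

35.3 m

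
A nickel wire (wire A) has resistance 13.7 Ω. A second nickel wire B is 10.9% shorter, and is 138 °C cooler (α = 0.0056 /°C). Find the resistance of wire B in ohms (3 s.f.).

2.77 Ω

R ∝ ρL/d² with ρ ∝ (1+αΔT), so R_B/R_A = (1 − 10.9/100) × (1 − 0.0056×138)
= 0.891 × 0.2272 = 0.2024
R_B = 0.2024 × 13.7 = 2.77 Ω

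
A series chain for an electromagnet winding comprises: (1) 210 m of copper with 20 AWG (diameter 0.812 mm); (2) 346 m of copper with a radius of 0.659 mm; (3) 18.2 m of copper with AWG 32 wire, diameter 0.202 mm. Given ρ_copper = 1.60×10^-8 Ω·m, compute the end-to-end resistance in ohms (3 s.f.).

19.6 Ω

Seg 1: A = π(0.812/2 mm)² = π(4.0600e-04 m)² = 5.178e-07 m²
R_1 = (1.60×10^-8)(210)/(5.178e-07) = 6.488 Ω
Seg 2: A = πr² = π(6.5900e-04 m)² = 1.364e-06 m²
R_2 = (1.60×10^-8)(346)/(1.364e-06) = 4.058 Ω
Seg 3: A = π(0.202/2 mm)² = π(1.0100e-04 m)² = 3.205e-08 m²
R_3 = (1.60×10^-8)(18.2)/(3.205e-08) = 9.087 Ω
R_total = R_1 + R_2 + R_3 = 19.6 Ω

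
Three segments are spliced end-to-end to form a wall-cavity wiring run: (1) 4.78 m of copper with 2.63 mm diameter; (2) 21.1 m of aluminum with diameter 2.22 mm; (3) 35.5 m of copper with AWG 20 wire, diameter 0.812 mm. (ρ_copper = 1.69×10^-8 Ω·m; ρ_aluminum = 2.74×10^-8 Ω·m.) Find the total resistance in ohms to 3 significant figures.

1.32 Ω

Seg 1: A = π(d/2)² = π(1.3150e-03 m)² = 5.433e-06 m²
R_1 = (1.69×10^-8)(4.78)/(5.433e-06) = 0.01487 Ω
Seg 2: A = π(d/2)² = π(1.1100e-03 m)² = 3.871e-06 m²
R_2 = (2.74×10^-8)(21.1)/(3.871e-06) = 0.1494 Ω
Seg 3: A = π(0.812/2 mm)² = π(4.0600e-04 m)² = 5.178e-07 m²
R_3 = (1.69×10^-8)(35.5)/(5.178e-07) = 1.159 Ω
R_total = R_1 + R_2 + R_3 = 1.32 Ω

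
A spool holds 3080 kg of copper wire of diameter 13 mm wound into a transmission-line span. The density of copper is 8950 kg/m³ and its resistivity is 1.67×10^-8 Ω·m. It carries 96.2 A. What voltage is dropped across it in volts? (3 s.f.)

A = π(d/2)² = π(6.5000e-03 m)² = 1.3273e-04 m²
L = m/(density·A) = 3080/(8950×1.3273e-04) = 2593 m
R = ρL/A = (1.67×10^-8)(2593)/(1.3273e-04) = 0.3262 Ω
V = IR = 96.2 × 0.3262 = 31.4 V

31.4 V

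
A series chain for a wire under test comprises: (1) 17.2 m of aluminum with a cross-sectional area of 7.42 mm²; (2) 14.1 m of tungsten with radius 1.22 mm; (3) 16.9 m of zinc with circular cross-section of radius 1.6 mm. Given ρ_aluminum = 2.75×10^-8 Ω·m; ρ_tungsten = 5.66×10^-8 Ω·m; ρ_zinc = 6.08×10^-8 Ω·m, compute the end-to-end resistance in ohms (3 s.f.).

Seg 1: A = 7.42 mm² = 7.420e-06 m²
R_1 = (2.75×10^-8)(17.2)/(7.420e-06) = 0.06375 Ω
Seg 2: A = πr² = π(1.2200e-03 m)² = 4.676e-06 m²
R_2 = (5.66×10^-8)(14.1)/(4.676e-06) = 0.1707 Ω
Seg 3: A = πr² = π(1.6000e-03 m)² = 8.042e-06 m²
R_3 = (6.08×10^-8)(16.9)/(8.042e-06) = 0.1278 Ω
R_total = R_1 + R_2 + R_3 = 0.362 Ω

0.362 Ω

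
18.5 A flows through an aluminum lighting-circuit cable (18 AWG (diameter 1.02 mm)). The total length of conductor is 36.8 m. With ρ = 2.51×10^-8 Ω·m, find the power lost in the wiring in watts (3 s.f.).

387 W

A = π(1.02/2 mm)² = π(5.1000e-04 m)² = 8.171e-07 m²
R = ρL/A = (2.51×10^-8)(36.8)/(8.171e-07) = 1.13 Ω
P = I²R = (18.5)² × 1.13 = 387 W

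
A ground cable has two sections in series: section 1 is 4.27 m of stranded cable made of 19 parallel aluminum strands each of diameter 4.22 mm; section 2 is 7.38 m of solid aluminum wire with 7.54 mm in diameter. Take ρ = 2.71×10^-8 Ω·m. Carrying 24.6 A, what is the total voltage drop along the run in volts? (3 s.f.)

0.121 V

Section 1: A_strand = π(2.1100e-03)² = 1.399e-05 m²; R₁ = ρL/(N·A_s) = (2.71×10^-8)(4.27)/(19×1.399e-05) = 4.354×10^-4 Ω
Section 2: A = π(d/2)² = π(3.7700e-03 m)² = 4.465e-05 m²
R₂ = (2.71×10^-8)(7.38)/(4.465e-05) = 0.004479 Ω
R = R₁ + R₂ = 0.004915 Ω
V = IR = 24.6 × 0.004915 = 0.121 V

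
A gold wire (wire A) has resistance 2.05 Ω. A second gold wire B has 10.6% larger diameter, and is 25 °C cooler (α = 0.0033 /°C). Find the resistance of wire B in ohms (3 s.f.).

R ∝ ρL/d² with ρ ∝ (1+αΔT), so R_B/R_A = (1 + 10.6/100)⁻² × (1 − 0.0033×25)
= 0.8175 × 0.9175 = 0.7501
R_B = 0.7501 × 2.05 = 1.54 Ω

1.54 Ω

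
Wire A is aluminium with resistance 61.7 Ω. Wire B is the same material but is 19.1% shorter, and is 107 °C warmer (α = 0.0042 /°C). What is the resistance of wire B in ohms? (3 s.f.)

72.3 Ω

R ∝ ρL/d² with ρ ∝ (1+αΔT), so R_B/R_A = (1 − 19.1/100) × (1 + 0.0042×107)
= 0.809 × 1.449 = 1.173
R_B = 1.173 × 61.7 = 72.3 Ω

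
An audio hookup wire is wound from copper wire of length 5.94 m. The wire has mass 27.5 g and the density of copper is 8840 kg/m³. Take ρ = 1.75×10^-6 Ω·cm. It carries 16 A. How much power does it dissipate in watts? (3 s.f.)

ρ = 1.75×10^-6 Ω·cm = 1.75×10^-8 Ω·m
A = m/(density·L) = 0.0275/(8840×5.94) = 5.2371e-07 m²
R = ρL/A = (1.75×10^-8)(5.94)/(5.2371e-07) = 0.1985 Ω
P = I²R = (16)² × 0.1985 = 50.8 W

50.8 W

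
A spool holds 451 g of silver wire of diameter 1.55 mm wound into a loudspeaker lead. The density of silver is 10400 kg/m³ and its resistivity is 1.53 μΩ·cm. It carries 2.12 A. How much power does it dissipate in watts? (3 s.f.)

0.838 W

ρ = 1.53 μΩ·cm = 1.53×10^-8 Ω·m
A = π(d/2)² = π(7.7500e-04 m)² = 1.8869e-06 m²
L = m/(density·A) = 0.451/(10400×1.8869e-06) = 22.98 m
R = ρL/A = (1.53×10^-8)(22.98)/(1.8869e-06) = 0.1863 Ω
P = I²R = (2.12)² × 0.1863 = 0.838 W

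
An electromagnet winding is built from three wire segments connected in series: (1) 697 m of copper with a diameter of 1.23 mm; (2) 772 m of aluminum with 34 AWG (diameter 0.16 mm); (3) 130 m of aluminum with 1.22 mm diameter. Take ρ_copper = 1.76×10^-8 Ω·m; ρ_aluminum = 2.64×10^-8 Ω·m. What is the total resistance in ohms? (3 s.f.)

Seg 1: A = π(d/2)² = π(6.1500e-04 m)² = 1.188e-06 m²
R_1 = (1.76×10^-8)(697)/(1.188e-06) = 10.32 Ω
Seg 2: A = π(0.16/2 mm)² = π(8.0000e-05 m)² = 2.011e-08 m²
R_2 = (2.64×10^-8)(772)/(2.011e-08) = 1014 Ω
Seg 3: A = π(d/2)² = π(6.1000e-04 m)² = 1.169e-06 m²
R_3 = (2.64×10^-8)(130)/(1.169e-06) = 2.936 Ω
R_total = R_1 + R_2 + R_3 = 1030 Ω

1030 Ω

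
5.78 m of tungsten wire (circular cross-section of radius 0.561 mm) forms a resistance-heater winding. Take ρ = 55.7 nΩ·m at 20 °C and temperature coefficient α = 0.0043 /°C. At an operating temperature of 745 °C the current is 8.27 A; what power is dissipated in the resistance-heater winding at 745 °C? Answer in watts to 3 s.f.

ρ = 55.7 nΩ·m = 5.57×10^-8 Ω·m
A = πr² = π(5.6100e-04 m)² = 9.887e-07 m²
R₍20₎ = ρL/A = (5.57×10^-8)(5.78)/(9.887e-07) = 0.3256 Ω
R₍745₎ = R₍20₎(1 + αΔT) = 0.3256 × (1 + 0.0043×725) = 1.341 Ω
P = I²R = (8.27)² × 1.341 = 91.7 W

91.7 W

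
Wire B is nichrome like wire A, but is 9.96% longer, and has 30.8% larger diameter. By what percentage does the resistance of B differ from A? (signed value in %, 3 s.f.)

R ∝ L/d², so R_B/R_A = (1 + 9.96/100) × (1 + 30.8/100)⁻²
= 1.1 × 0.5845 = 0.6427
(R_B − R_A)/R_A = 0.6427 − 1 = -35.7%

-35.7%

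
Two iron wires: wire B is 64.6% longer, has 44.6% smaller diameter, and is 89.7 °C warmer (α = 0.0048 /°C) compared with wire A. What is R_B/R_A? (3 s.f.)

7.67

R ∝ ρL/d² with ρ ∝ (1+αΔT), so R_B/R_A = (1 + 64.6/100) × (1 − 44.6/100)⁻² × (1 + 0.0048×89.7)
= 1.646 × 3.258 × 1.431 = 7.67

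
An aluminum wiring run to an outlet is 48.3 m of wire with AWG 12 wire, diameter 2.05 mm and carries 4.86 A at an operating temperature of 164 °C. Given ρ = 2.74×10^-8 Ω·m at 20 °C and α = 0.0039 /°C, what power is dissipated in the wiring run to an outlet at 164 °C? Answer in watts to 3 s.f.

A = π(2.05/2 mm)² = π(1.0250e-03 m)² = 3.301e-06 m²
R₍20₎ = ρL/A = (2.74×10^-8)(48.3)/(3.301e-06) = 0.401 Ω
R₍164₎ = R₍20₎(1 + αΔT) = 0.401 × (1 + 0.0039×144) = 0.6261 Ω
P = I²R = (4.86)² × 0.6261 = 14.8 W

14.8 W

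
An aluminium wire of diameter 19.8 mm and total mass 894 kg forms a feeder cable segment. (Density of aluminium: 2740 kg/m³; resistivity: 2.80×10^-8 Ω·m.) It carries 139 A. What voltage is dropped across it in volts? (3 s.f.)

13.4 V

A = π(d/2)² = π(9.9000e-03 m)² = 3.0791e-04 m²
L = m/(density·A) = 894/(2740×3.0791e-04) = 1060 m
R = ρL/A = (2.80×10^-8)(1060)/(3.0791e-04) = 0.09636 Ω
V = IR = 139 × 0.09636 = 13.4 V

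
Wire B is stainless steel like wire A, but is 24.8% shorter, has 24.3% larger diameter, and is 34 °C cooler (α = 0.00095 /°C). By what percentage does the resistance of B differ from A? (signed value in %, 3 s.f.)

-52.9%

R ∝ ρL/d² with ρ ∝ (1+αΔT), so R_B/R_A = (1 − 24.8/100) × (1 + 24.3/100)⁻² × (1 − 0.00095×34)
= 0.752 × 0.6472 × 0.9677 = 0.471
(R_B − R_A)/R_A = 0.471 − 1 = -52.9%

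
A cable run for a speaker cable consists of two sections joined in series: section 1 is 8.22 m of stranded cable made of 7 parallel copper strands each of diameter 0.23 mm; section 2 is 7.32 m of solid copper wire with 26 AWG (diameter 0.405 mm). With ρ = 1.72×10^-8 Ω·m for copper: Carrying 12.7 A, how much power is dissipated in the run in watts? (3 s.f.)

Section 1: A_strand = π(1.1500e-04)² = 4.155e-08 m²; R₁ = ρL/(N·A_s) = (1.72×10^-8)(8.22)/(7×4.155e-08) = 0.4861 Ω
Section 2: A = π(0.405/2 mm)² = π(2.0250e-04 m)² = 1.288e-07 m²
R₂ = (1.72×10^-8)(7.32)/(1.288e-07) = 0.9773 Ω
R = R₁ + R₂ = 1.463 Ω
P = I²R = (12.7)² × 1.463 = 236 W

236 W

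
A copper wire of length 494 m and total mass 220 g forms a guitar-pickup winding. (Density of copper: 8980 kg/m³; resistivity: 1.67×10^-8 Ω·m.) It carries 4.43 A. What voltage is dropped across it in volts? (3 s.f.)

737 V

A = m/(density·L) = 0.22/(8980×494) = 4.9593e-08 m²
R = ρL/A = (1.67×10^-8)(494)/(4.9593e-08) = 166.4 Ω
V = IR = 4.43 × 166.4 = 737 V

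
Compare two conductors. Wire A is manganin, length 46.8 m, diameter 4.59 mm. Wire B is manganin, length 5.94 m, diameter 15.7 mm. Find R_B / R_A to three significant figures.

0.0108

R ∝ ρL/d², so R_B/R_A = (L_B/L_A) × (d_A/d_B)²
= (5.94/46.8) × (4.59/15.7)² = 0.0108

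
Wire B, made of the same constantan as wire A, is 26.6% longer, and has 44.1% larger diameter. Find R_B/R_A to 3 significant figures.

R ∝ L/d², so R_B/R_A = (1 + 26.6/100) × (1 + 44.1/100)⁻²
= 1.266 × 0.4816 = 0.610

0.610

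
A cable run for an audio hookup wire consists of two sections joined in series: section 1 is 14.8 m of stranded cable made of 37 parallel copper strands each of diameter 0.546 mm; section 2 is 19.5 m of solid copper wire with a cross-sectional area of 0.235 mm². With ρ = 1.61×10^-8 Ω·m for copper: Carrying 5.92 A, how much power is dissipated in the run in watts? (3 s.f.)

Section 1: A_strand = π(2.7300e-04)² = 2.341e-07 m²; R₁ = ρL/(N·A_s) = (1.61×10^-8)(14.8)/(37×2.341e-07) = 0.0275 Ω
Section 2: A = 0.235 mm² = 2.350e-07 m²
R₂ = (1.61×10^-8)(19.5)/(2.350e-07) = 1.336 Ω
R = R₁ + R₂ = 1.363 Ω
P = I²R = (5.92)² × 1.363 = 47.8 W

47.8 W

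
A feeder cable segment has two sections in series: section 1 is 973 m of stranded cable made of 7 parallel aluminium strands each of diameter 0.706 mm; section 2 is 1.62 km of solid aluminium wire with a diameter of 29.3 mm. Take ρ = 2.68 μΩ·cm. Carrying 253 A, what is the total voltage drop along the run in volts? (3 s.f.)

2420 V

ρ = 2.68 μΩ·cm = 2.68×10^-8 Ω·m
Section 1: A_strand = π(3.5300e-04)² = 3.915e-07 m²; R₁ = ρL/(N·A_s) = (2.68×10^-8)(973)/(7×3.915e-07) = 9.516 Ω
Section 2: A = π(d/2)² = π(1.4650e-02 m)² = 6.743e-04 m²
R₂ = (2.68×10^-8)(1620)/(6.743e-04) = 0.06439 Ω
R = R₁ + R₂ = 9.58 Ω
V = IR = 253 × 9.58 = 2420 V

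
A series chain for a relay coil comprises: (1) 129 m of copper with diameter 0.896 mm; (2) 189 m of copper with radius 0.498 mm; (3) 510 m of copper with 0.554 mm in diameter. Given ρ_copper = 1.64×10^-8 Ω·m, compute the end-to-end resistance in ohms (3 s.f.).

42.0 Ω

Seg 1: A = π(d/2)² = π(4.4800e-04 m)² = 6.305e-07 m²
R_1 = (1.64×10^-8)(129)/(6.305e-07) = 3.355 Ω
Seg 2: A = πr² = π(4.9800e-04 m)² = 7.791e-07 m²
R_2 = (1.64×10^-8)(189)/(7.791e-07) = 3.978 Ω
Seg 3: A = π(d/2)² = π(2.7700e-04 m)² = 2.411e-07 m²
R_3 = (1.64×10^-8)(510)/(2.411e-07) = 34.7 Ω
R_total = R_1 + R_2 + R_3 = 42.0 Ω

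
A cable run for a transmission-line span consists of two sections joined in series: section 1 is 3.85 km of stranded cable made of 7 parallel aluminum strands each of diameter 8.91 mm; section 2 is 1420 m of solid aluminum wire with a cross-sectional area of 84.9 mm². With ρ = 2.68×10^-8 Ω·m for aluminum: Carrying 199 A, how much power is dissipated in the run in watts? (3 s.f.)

Section 1: A_strand = π(4.4550e-03)² = 6.235e-05 m²; R₁ = ρL/(N·A_s) = (2.68×10^-8)(3850)/(7×6.235e-05) = 0.2364 Ω
Section 2: A = 84.9 mm² = 8.490e-05 m²
R₂ = (2.68×10^-8)(1420)/(8.490e-05) = 0.4482 Ω
R = R₁ + R₂ = 0.6846 Ω
P = I²R = (199)² × 0.6846 = 27100 W

27100 W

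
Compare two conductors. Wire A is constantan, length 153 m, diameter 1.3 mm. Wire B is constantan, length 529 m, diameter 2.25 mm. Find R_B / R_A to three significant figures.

1.15

R ∝ ρL/d², so R_B/R_A = (L_B/L_A) × (d_A/d_B)²
= (529/153) × (1.3/2.25)² = 1.15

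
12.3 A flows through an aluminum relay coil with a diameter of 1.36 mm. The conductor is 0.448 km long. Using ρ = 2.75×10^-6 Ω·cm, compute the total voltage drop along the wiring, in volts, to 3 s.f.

ρ = 2.75×10^-6 Ω·cm = 2.75×10^-8 Ω·m
A = π(d/2)² = π(6.8000e-04 m)² = 1.453e-06 m²
R = ρL/A = (2.75×10^-8)(448)/(1.453e-06) = 8.481 Ω
V = IR = 12.3 × 8.481 = 104 V

104 V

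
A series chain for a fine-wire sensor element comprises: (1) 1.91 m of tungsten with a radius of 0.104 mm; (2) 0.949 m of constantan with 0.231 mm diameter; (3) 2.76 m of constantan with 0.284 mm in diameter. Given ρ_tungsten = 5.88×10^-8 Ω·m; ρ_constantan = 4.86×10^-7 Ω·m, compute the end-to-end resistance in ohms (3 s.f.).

35.5 Ω

Seg 1: A = πr² = π(1.0400e-04 m)² = 3.398e-08 m²
R_1 = (5.88×10^-8)(1.91)/(3.398e-08) = 3.305 Ω
Seg 2: A = π(d/2)² = π(1.1550e-04 m)² = 4.191e-08 m²
R_2 = (4.86×10^-7)(0.949)/(4.191e-08) = 11 Ω
Seg 3: A = π(d/2)² = π(1.4200e-04 m)² = 6.335e-08 m²
R_3 = (4.86×10^-7)(2.76)/(6.335e-08) = 21.17 Ω
R_total = R_1 + R_2 + R_3 = 35.5 Ω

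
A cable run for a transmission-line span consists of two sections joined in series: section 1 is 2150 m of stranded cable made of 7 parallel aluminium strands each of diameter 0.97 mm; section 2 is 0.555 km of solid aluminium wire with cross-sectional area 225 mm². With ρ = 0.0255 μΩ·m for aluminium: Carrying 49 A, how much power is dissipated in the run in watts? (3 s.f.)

25600 W

ρ = 0.0255 μΩ·m = 2.55×10^-8 Ω·m
Section 1: A_strand = π(4.8500e-04)² = 7.390e-07 m²; R₁ = ρL/(N·A_s) = (2.55×10^-8)(2150)/(7×7.390e-07) = 10.6 Ω
Section 2: A = 225 mm² = 2.250e-04 m²
R₂ = (2.55×10^-8)(555)/(2.250e-04) = 0.0629 Ω
R = R₁ + R₂ = 10.66 Ω
P = I²R = (49)² × 10.66 = 25600 W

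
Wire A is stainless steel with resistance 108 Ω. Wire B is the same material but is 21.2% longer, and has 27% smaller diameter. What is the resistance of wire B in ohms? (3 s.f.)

246 Ω

R ∝ L/d², so R_B/R_A = (1 + 21.2/100) × (1 − 27/100)⁻²
= 1.212 × 1.877 = 2.274
R_B = 2.274 × 108 = 246 Ω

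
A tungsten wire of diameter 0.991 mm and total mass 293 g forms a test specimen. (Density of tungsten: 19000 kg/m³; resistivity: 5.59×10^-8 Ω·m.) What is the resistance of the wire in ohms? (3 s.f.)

A = π(d/2)² = π(4.9550e-04 m)² = 7.7132e-07 m²
L = m/(density·A) = 0.293/(19000×7.7132e-07) = 19.99 m
R = ρL/A = (5.59×10^-8)(19.99)/(7.7132e-07) = 1.45 Ω

1.45 Ω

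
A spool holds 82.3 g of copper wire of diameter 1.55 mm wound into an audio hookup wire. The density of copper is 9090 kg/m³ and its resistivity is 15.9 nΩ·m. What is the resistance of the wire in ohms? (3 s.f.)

ρ = 15.9 nΩ·m = 1.59×10^-8 Ω·m
A = π(d/2)² = π(7.7500e-04 m)² = 1.8869e-06 m²
L = m/(density·A) = 0.0823/(9090×1.8869e-06) = 4.798 m
R = ρL/A = (1.59×10^-8)(4.798)/(1.8869e-06) = 0.0404 Ω

0.0404 Ω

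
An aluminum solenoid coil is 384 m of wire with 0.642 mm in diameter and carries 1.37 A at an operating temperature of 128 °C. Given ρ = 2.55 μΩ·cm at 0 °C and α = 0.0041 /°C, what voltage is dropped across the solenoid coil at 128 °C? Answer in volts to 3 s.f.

63.2 V

ρ = 2.55 μΩ·cm = 2.55×10^-8 Ω·m
A = π(d/2)² = π(3.2100e-04 m)² = 3.237e-07 m²
R₍0₎ = ρL/A = (2.55×10^-8)(384)/(3.237e-07) = 30.25 Ω
R₍128₎ = R₍0₎(1 + αΔT) = 30.25 × (1 + 0.0041×128) = 46.12 Ω
V = IR = 1.37 × 46.12 = 63.2 V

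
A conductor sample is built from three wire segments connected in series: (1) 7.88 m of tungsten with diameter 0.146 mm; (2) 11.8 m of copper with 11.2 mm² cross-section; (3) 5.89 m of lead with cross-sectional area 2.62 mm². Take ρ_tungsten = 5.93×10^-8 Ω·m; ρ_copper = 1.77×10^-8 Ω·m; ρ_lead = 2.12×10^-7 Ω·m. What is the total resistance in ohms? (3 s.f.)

Seg 1: A = π(d/2)² = π(7.3000e-05 m)² = 1.674e-08 m²
R_1 = (5.93×10^-8)(7.88)/(1.674e-08) = 27.91 Ω
Seg 2: A = 11.2 mm² = 1.120e-05 m²
R_2 = (1.77×10^-8)(11.8)/(1.120e-05) = 0.01865 Ω
Seg 3: A = 2.62 mm² = 2.620e-06 m²
R_3 = (2.12×10^-7)(5.89)/(2.620e-06) = 0.4766 Ω
R_total = R_1 + R_2 + R_3 = 28.4 Ω

28.4 Ω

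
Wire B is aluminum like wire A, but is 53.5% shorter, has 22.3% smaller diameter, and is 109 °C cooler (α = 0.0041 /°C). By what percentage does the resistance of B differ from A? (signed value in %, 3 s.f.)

R ∝ ρL/d² with ρ ∝ (1+αΔT), so R_B/R_A = (1 − 53.5/100) × (1 − 22.3/100)⁻² × (1 − 0.0041×109)
= 0.465 × 1.656 × 0.5531 = 0.426
(R_B − R_A)/R_A = 0.426 − 1 = -57.4%

-57.4%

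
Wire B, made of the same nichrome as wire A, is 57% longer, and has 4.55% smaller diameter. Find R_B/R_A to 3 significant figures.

1.72

R ∝ L/d², so R_B/R_A = (1 + 57/100) × (1 − 4.55/100)⁻²
= 1.57 × 1.098 = 1.72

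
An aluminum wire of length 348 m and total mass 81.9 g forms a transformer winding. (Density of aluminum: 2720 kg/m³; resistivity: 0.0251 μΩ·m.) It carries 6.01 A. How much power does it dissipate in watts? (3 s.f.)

ρ = 0.0251 μΩ·m = 2.51×10^-8 Ω·m
A = m/(density·L) = 0.0819/(2720×348) = 8.6524e-08 m²
R = ρL/A = (2.51×10^-8)(348)/(8.6524e-08) = 101 Ω
P = I²R = (6.01)² × 101 = 3650 W

3650 W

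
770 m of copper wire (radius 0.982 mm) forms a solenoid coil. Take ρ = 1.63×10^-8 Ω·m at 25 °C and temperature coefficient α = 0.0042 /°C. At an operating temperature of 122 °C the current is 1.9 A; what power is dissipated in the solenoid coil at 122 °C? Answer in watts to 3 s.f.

21.0 W

A = πr² = π(9.8200e-04 m)² = 3.030e-06 m²
R₍25₎ = ρL/A = (1.63×10^-8)(770)/(3.030e-06) = 4.143 Ω
R₍122₎ = R₍25₎(1 + αΔT) = 4.143 × (1 + 0.0042×97) = 5.831 Ω
P = I²R = (1.9)² × 5.831 = 21.0 W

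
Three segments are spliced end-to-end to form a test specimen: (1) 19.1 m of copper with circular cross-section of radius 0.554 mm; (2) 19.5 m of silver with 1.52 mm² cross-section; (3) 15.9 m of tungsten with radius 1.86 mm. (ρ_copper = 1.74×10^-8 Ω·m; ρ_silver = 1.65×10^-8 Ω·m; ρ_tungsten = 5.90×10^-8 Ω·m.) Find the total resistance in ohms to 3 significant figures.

Seg 1: A = πr² = π(5.5400e-04 m)² = 9.642e-07 m²
R_1 = (1.74×10^-8)(19.1)/(9.642e-07) = 0.3447 Ω
Seg 2: A = 1.52 mm² = 1.520e-06 m²
R_2 = (1.65×10^-8)(19.5)/(1.520e-06) = 0.2117 Ω
Seg 3: A = πr² = π(1.8600e-03 m)² = 1.087e-05 m²
R_3 = (5.90×10^-8)(15.9)/(1.087e-05) = 0.08631 Ω
R_total = R_1 + R_2 + R_3 = 0.643 Ω

0.643 Ω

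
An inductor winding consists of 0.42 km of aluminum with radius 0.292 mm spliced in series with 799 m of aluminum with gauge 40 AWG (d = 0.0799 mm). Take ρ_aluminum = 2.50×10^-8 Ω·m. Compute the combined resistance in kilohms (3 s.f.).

Segment 1: A = πr² = π(2.9200e-04 m)² = 2.679e-07 m²
R₁ = ρL/A = (2.50×10^-8)(420)/(2.679e-07) = 39.2 Ω
Segment 2: A = π(0.0799/2 mm)² = π(3.9950e-05 m)² = 5.014e-09 m²
R₂ = (2.50×10^-8)(799)/(5.014e-09) = 3984 Ω
R = R₁ + R₂ = 4.02 kΩ

4.02 kΩ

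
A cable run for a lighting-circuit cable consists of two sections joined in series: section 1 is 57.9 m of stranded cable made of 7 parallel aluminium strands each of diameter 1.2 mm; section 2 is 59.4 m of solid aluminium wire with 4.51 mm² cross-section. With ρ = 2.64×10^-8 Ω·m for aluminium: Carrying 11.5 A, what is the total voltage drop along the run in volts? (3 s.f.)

Section 1: A_strand = π(6.0000e-04)² = 1.131e-06 m²; R₁ = ρL/(N·A_s) = (2.64×10^-8)(57.9)/(7×1.131e-06) = 0.1931 Ω
Section 2: A = 4.51 mm² = 4.510e-06 m²
R₂ = (2.64×10^-8)(59.4)/(4.510e-06) = 0.3477 Ω
R = R₁ + R₂ = 0.5408 Ω
V = IR = 11.5 × 0.5408 = 6.22 V

6.22 V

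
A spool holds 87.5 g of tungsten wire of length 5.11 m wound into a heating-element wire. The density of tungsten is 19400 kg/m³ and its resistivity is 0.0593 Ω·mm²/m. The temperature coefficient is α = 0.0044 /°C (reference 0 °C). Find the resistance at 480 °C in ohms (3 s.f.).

ρ = 0.0593 Ω·mm²/m = 5.93×10^-8 Ω·m
A = m/(density·L) = 0.0875/(19400×5.11) = 8.8264e-07 m²
R = ρL/A = (5.93×10^-8)(5.11)/(8.8264e-07) = 0.3433 Ω
R(480 °C) = 0.3433 × (1 + 0.0044×480) = 1.07 Ω

1.07 Ω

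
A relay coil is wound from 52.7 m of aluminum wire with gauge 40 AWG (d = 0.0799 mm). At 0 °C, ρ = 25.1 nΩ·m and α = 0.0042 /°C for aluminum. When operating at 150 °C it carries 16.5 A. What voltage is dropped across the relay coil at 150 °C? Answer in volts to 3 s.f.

7100 V

ρ = 25.1 nΩ·m = 2.51×10^-8 Ω·m
A = π(0.0799/2 mm)² = π(3.9950e-05 m)² = 5.014e-09 m²
R₍0₎ = ρL/A = (2.51×10^-8)(52.7)/(5.014e-09) = 263.8 Ω
R₍150₎ = R₍0₎(1 + αΔT) = 263.8 × (1 + 0.0042×150) = 430 Ω
V = IR = 16.5 × 430 = 7100 V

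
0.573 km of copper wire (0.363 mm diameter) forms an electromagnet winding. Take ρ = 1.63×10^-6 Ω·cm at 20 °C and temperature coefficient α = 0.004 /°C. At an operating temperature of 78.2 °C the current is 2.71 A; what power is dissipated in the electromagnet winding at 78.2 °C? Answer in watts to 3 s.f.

817 W

ρ = 1.63×10^-6 Ω·cm = 1.63×10^-8 Ω·m
A = π(d/2)² = π(1.8150e-04 m)² = 1.035e-07 m²
R₍20₎ = ρL/A = (1.63×10^-8)(573)/(1.035e-07) = 90.25 Ω
R₍78.2₎ = R₍20₎(1 + αΔT) = 90.25 × (1 + 0.004×58.2) = 111.3 Ω
P = I²R = (2.71)² × 111.3 = 817 W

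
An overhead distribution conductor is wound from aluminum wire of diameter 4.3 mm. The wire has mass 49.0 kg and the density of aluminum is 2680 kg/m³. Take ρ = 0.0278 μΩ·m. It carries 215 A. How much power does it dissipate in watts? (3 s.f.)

1.11×10^5 W

ρ = 0.0278 μΩ·m = 2.78×10^-8 Ω·m
A = π(d/2)² = π(2.1500e-03 m)² = 1.4522e-05 m²
L = m/(density·A) = 49/(2680×1.4522e-05) = 1259 m
R = ρL/A = (2.78×10^-8)(1259)/(1.4522e-05) = 2.41 Ω
P = I²R = (215)² × 2.41 = 1.11×10^5 W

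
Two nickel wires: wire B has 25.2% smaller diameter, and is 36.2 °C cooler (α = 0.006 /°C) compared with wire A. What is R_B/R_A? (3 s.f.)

1.40

R ∝ ρL/d² with ρ ∝ (1+αΔT), so R_B/R_A = (1 − 25.2/100)⁻² × (1 − 0.006×36.2)
= 1.787 × 0.7828 = 1.40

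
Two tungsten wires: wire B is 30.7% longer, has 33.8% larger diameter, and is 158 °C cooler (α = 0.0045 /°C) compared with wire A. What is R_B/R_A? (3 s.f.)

0.211

R ∝ ρL/d² with ρ ∝ (1+αΔT), so R_B/R_A = (1 + 30.7/100) × (1 + 33.8/100)⁻² × (1 − 0.0045×158)
= 1.307 × 0.5586 × 0.289 = 0.211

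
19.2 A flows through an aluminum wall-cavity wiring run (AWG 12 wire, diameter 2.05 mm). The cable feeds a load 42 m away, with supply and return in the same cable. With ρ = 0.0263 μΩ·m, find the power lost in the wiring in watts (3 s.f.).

ρ = 0.0263 μΩ·m = 2.63×10^-8 Ω·m
A = π(2.05/2 mm)² = π(1.0250e-03 m)² = 3.301e-06 m²
Total conductor length (both ways) L = 2 × 42 = 84 m
R = ρL/A = (2.63×10^-8)(84)/(3.301e-06) = 0.6693 Ω
P = I²R = (19.2)² × 0.6693 = 247 W

247 W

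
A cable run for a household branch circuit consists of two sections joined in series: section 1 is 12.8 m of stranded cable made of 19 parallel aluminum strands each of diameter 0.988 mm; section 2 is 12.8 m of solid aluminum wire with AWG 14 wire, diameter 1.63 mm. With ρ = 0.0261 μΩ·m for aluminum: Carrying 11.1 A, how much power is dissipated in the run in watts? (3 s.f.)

ρ = 0.0261 μΩ·m = 2.61×10^-8 Ω·m
Section 1: A_strand = π(4.9400e-04)² = 7.667e-07 m²; R₁ = ρL/(N·A_s) = (2.61×10^-8)(12.8)/(19×7.667e-07) = 0.02293 Ω
Section 2: A = π(1.63/2 mm)² = π(8.1500e-04 m)² = 2.087e-06 m²
R₂ = (2.61×10^-8)(12.8)/(2.087e-06) = 0.1601 Ω
R = R₁ + R₂ = 0.183 Ω
P = I²R = (11.1)² × 0.183 = 22.6 W

22.6 W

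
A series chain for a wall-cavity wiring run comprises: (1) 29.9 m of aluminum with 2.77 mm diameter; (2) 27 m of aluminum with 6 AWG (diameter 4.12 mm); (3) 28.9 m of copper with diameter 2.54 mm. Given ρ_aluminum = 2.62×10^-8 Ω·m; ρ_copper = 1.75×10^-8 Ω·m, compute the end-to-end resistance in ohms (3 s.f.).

0.283 Ω

Seg 1: A = π(d/2)² = π(1.3850e-03 m)² = 6.026e-06 m²
R_1 = (2.62×10^-8)(29.9)/(6.026e-06) = 0.13 Ω
Seg 2: A = π(4.12/2 mm)² = π(2.0600e-03 m)² = 1.333e-05 m²
R_2 = (2.62×10^-8)(27)/(1.333e-05) = 0.05306 Ω
Seg 3: A = π(d/2)² = π(1.2700e-03 m)² = 5.067e-06 m²
R_3 = (1.75×10^-8)(28.9)/(5.067e-06) = 0.09981 Ω
R_total = R_1 + R_2 + R_3 = 0.283 Ω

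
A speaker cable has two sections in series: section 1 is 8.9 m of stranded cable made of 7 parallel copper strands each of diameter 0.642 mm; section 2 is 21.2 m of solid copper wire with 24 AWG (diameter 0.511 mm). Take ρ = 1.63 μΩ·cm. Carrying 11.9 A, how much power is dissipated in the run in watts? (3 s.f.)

248 W

ρ = 1.63 μΩ·cm = 1.63×10^-8 Ω·m
Section 1: A_strand = π(3.2100e-04)² = 3.237e-07 m²; R₁ = ρL/(N·A_s) = (1.63×10^-8)(8.9)/(7×3.237e-07) = 0.06402 Ω
Section 2: A = π(0.511/2 mm)² = π(2.5550e-04 m)² = 2.051e-07 m²
R₂ = (1.63×10^-8)(21.2)/(2.051e-07) = 1.685 Ω
R = R₁ + R₂ = 1.749 Ω
P = I²R = (11.9)² × 1.749 = 248 W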